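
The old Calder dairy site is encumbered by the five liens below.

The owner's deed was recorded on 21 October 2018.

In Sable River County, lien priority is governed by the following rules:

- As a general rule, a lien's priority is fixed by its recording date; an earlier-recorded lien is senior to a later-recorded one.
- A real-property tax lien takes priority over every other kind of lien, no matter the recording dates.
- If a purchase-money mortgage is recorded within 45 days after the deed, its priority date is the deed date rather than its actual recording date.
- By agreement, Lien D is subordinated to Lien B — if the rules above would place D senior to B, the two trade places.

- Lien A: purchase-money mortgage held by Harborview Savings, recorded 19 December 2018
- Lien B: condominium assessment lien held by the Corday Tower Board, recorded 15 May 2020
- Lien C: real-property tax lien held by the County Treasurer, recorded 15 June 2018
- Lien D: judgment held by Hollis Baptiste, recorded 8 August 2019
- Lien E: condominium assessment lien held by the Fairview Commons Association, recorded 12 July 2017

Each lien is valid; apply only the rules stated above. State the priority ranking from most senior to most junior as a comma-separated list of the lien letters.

Effective dates: A was recorded 59 days after the deed — beyond 45 days — so no relation-back applies.
C, as a real-property tax lien, has superpriority and ranks first.
The other liens, earliest effective date first: E (12 July 2017), A (19 December 2018), D (8 August 2019), B (15 May 2020).
D is senior to B before the subordination, so the two trade places.

C, E, A, B, D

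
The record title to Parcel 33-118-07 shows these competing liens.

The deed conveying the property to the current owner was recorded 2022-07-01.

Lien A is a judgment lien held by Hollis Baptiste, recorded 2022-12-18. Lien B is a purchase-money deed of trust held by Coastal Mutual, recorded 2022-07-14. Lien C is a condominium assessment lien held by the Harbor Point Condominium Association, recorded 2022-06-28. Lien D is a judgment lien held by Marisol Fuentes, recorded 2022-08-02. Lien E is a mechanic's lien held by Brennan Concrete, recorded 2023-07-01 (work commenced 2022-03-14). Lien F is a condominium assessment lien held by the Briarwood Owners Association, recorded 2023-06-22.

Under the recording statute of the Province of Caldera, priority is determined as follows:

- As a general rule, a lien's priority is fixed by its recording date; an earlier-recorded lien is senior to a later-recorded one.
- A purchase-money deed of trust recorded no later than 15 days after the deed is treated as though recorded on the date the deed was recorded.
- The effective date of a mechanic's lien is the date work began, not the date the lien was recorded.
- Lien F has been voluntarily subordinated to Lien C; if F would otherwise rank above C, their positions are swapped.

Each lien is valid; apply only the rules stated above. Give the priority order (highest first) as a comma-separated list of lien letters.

Effective dates after the stated exceptions: B was recorded within the 15-day window, so its effective date is the deed date 2022-07-01; E's effective date is 2022-03-14, when work began.
Sorted by effective date: E (2022-03-14), C (2022-06-28), B (2022-07-01), D (2022-08-02), A (2022-12-18), F (2023-06-22).
F already ranks below C; the subordination has no effect.

E, C, B, D, A, F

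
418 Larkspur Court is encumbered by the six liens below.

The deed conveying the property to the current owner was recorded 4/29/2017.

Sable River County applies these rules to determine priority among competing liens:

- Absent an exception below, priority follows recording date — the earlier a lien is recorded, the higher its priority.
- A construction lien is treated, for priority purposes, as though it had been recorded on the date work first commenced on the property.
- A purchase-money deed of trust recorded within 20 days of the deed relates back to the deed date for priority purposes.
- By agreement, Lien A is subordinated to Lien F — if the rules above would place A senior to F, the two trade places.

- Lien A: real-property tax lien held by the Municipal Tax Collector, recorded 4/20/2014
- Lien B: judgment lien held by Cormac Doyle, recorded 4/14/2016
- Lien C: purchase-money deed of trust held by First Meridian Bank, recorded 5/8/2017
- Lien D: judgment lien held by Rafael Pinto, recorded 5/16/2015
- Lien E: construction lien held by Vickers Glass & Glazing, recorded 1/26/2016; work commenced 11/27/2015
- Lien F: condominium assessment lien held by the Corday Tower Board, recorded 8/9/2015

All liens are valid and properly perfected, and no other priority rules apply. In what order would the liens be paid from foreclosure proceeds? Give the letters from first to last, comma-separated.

F, D, A, E, B, C

Effective dates: C was recorded within the 20-day window, so its effective date is the deed date 4/29/2017; E relates back to 11/27/2015 (work commenced).
By effective date: A (4/20/2014), D (5/16/2015), F (8/9/2015), E (11/27/2015), B (4/14/2016), C (4/29/2017).
Because A would otherwise rank above F, the subordination swaps them.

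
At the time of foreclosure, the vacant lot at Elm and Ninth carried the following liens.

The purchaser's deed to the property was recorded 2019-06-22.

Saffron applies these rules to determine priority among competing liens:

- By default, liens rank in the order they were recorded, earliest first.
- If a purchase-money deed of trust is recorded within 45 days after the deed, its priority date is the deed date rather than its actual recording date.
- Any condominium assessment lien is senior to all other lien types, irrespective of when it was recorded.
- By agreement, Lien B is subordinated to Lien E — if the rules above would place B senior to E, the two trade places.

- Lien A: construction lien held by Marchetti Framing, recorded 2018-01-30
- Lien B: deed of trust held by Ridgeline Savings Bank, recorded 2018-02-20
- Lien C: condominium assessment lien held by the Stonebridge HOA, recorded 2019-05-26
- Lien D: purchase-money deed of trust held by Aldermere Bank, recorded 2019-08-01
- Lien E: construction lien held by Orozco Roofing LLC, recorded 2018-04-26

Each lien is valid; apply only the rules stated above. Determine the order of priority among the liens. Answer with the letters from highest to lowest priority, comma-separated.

Adjusting effective dates: D relates back to the deed date 2019-06-22.
C, as a condominium assessment lien, has superpriority and ranks first.
Ordering the rest by effective date: A (2018-01-30), B (2018-02-20), E (2018-04-26), D (2019-06-22).
Because B would otherwise rank above E, the subordination swaps them.

C, A, E, B, D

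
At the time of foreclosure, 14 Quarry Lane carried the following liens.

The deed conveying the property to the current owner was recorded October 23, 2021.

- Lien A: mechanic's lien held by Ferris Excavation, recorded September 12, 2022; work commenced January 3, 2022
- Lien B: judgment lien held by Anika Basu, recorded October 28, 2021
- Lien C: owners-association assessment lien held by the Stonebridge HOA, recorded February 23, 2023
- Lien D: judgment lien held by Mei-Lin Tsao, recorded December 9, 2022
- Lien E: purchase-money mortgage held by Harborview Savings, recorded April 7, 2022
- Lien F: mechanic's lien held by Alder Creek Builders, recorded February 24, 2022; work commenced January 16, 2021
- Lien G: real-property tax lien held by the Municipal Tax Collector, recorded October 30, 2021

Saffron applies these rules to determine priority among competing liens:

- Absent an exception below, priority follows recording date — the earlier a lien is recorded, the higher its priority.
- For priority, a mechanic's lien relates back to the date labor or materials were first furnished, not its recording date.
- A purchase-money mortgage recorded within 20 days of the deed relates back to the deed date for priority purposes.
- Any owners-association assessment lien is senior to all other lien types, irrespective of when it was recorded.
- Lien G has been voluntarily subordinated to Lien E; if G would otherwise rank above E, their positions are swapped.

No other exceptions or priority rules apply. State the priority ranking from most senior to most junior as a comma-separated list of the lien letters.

Effective dates after the stated exceptions: A relates back to January 3, 2022 (work commenced); E missed the 20-day window (166 days after the deed), so its recording date stands; F relates back to January 16, 2021 (work commenced).
As an owners-association assessment lien, C is senior to every other lien.
Remaining liens by effective date: F (January 16, 2021), B (October 28, 2021), G (October 30, 2021), A (January 3, 2022), E (April 7, 2022), D (December 9, 2022).
The subordination applies — G was senior to E — so G and E swap.

C, F, B, E, A, G, D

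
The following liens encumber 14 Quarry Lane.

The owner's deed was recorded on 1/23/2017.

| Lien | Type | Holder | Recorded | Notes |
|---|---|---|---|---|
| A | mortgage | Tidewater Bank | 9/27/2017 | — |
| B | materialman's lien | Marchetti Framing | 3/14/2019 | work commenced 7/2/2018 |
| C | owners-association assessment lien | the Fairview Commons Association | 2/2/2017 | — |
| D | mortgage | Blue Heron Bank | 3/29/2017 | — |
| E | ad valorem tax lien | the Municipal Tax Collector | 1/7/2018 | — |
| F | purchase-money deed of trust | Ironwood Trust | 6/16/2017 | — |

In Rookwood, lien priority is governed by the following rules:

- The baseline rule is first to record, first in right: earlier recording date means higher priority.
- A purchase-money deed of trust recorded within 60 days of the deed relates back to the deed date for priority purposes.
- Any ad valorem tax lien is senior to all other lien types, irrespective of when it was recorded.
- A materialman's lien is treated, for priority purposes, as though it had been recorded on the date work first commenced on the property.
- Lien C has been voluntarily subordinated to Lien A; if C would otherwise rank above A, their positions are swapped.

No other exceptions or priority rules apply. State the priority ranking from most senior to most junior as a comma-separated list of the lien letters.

Effective dates: B relates back to 7/2/2018 (work commenced); F was recorded 144 days after the deed — beyond 60 days — so no relation-back applies.
As an ad valorem tax lien, E is senior to every other lien.
Ordering the rest by effective date: C (2/2/2017), D (3/29/2017), F (6/16/2017), A (9/27/2017), B (7/2/2018).
The subordination applies — C was senior to A — so C and A swap.

E, A, D, F, C, B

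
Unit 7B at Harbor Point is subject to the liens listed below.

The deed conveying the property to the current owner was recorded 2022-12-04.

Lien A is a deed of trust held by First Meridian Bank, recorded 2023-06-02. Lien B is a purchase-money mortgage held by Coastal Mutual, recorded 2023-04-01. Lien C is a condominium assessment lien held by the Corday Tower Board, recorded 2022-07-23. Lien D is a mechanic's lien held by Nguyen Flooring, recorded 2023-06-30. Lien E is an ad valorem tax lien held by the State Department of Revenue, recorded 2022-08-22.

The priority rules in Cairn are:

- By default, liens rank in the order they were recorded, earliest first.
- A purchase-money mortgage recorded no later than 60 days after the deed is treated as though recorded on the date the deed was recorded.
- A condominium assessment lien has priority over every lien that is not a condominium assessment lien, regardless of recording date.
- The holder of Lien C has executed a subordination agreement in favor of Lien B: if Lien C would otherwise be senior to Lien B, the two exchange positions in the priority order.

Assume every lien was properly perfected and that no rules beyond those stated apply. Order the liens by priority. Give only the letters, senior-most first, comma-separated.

B, E, C, A, D

Effective dates: B missed the 60-day window (118 days after the deed), so its recording date stands.
C, as a condominium assessment lien, has superpriority and ranks first.
Remaining liens by effective date: E (2022-08-22), B (2023-04-01), A (2023-06-02), D (2023-06-30).
C would otherwise be senior to B, so under the subordination agreement C and B exchange positions.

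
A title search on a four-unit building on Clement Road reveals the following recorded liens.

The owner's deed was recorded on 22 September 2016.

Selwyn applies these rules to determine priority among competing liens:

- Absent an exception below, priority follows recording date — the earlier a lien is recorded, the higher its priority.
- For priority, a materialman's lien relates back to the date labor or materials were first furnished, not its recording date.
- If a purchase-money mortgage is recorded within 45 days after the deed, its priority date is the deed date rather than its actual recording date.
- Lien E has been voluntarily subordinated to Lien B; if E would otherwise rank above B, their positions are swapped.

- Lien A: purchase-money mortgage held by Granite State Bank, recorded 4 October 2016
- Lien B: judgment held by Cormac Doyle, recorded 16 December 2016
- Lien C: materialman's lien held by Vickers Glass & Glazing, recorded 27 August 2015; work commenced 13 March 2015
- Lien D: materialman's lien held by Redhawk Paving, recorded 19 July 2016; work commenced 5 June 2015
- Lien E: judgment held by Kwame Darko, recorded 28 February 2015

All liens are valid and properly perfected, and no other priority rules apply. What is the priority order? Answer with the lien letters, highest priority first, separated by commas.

Effective dates after the stated exceptions: A's effective date is the deed date, 22 September 2016; C's effective date is 13 March 2015, when work began; D's effective date is 5 June 2015, when work began.
Ordering by effective date: E (28 February 2015), C (13 March 2015), D (5 June 2015), A (22 September 2016), B (16 December 2016).
The subordination applies — E was senior to B — so E and B swap.

B, C, D, A, E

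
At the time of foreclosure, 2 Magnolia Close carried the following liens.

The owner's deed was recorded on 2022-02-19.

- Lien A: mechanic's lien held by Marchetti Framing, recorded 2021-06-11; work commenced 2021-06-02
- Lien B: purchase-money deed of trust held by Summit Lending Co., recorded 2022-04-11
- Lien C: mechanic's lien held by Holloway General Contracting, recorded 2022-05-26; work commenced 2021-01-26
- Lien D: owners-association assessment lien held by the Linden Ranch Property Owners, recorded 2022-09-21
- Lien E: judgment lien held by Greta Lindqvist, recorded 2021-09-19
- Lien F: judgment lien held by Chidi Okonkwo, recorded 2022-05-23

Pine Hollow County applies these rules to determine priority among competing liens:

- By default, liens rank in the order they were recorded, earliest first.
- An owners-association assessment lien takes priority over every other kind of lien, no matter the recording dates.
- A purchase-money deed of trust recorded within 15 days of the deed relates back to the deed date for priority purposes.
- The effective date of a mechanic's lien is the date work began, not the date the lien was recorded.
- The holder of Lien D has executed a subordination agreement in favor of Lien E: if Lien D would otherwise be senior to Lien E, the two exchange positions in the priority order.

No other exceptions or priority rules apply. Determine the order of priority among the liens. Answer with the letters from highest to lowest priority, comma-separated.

E, C, A, D, B, F

First, effective dates: A relates back to 2021-06-02 (work commenced); B was recorded 51 days after the deed, outside the 15-day window, so it keeps its recording date; C relates back to 2021-01-26 (work commenced).
D is an owners-association assessment lien, so it outranks all other liens regardless of date.
Remaining liens by effective date: C (2021-01-26), A (2021-06-02), E (2021-09-19), B (2022-04-11), F (2022-05-23).
D would otherwise be senior to E, so under the subordination agreement D and E exchange positions.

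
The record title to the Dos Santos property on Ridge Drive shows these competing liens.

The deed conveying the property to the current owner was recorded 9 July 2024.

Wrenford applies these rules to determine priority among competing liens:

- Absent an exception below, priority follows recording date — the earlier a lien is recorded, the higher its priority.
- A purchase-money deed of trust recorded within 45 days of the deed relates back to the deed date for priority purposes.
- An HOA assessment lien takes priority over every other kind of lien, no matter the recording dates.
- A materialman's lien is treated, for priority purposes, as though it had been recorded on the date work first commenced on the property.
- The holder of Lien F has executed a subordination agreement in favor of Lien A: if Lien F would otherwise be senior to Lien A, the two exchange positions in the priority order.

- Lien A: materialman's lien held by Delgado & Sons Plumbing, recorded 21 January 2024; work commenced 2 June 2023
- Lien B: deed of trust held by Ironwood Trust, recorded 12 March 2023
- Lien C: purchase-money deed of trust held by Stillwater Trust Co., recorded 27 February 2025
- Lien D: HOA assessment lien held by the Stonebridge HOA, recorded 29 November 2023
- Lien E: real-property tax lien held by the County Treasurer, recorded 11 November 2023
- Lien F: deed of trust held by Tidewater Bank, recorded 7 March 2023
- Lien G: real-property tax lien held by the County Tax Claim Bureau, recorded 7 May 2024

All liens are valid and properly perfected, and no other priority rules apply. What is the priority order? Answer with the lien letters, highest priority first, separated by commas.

Effective dates: A's effective date is 2 June 2023, when work began; C was recorded 233 days after the deed — beyond 45 days — so no relation-back applies.
D, as an HOA assessment lien, has superpriority and ranks first.
Remaining liens by effective date: F (7 March 2023), B (12 March 2023), A (2 June 2023), E (11 November 2023), G (7 May 2024), C (27 February 2025).
The subordination applies — F was senior to A — so F and A swap.

D, A, B, F, E, G, C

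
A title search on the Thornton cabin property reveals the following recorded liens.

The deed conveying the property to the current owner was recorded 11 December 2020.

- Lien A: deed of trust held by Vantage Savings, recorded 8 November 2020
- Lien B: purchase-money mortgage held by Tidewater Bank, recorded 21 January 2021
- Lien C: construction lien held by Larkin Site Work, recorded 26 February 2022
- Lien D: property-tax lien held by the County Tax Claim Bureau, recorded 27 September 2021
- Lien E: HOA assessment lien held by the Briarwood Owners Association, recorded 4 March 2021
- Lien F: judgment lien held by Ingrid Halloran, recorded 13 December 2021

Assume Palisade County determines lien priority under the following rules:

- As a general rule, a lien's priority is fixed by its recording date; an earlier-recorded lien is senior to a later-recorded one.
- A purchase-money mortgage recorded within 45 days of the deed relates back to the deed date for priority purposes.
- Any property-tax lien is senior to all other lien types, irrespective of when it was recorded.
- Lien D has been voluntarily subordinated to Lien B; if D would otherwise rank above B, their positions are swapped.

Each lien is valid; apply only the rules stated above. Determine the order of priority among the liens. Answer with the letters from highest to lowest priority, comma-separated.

B, A, D, E, F, C

Effective dates: B's effective date is the deed date, 11 December 2020.
D, as a property-tax lien, has superpriority and ranks first.
Remaining liens by effective date: A (8 November 2020), B (11 December 2020), E (4 March 2021), F (13 December 2021), C (26 February 2022).
D would otherwise be senior to B, so under the subordination agreement D and B exchange positions.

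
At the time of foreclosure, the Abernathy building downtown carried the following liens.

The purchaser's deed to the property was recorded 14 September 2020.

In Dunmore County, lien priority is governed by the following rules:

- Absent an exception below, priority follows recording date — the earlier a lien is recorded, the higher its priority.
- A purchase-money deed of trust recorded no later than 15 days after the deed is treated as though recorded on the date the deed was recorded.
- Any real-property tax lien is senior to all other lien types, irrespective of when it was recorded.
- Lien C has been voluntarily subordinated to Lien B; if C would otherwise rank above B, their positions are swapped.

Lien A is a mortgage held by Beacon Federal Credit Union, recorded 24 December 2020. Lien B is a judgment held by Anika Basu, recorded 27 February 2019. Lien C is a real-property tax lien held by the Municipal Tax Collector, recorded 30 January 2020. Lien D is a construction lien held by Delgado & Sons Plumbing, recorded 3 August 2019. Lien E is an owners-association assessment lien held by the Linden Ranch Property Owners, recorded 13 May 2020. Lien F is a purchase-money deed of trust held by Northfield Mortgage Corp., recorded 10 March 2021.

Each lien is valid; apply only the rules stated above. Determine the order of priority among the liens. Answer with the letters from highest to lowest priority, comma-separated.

B, C, D, E, A, F

Adjusting effective dates: F was recorded 177 days after the deed — beyond 15 days — so no relation-back applies.
C is a real-property tax lien and takes priority over every other lien.
Ordering the rest by effective date: B (27 February 2019), D (3 August 2019), E (13 May 2020), A (24 December 2020), F (10 March 2021).
Because C would otherwise rank above B, the subordination swaps them.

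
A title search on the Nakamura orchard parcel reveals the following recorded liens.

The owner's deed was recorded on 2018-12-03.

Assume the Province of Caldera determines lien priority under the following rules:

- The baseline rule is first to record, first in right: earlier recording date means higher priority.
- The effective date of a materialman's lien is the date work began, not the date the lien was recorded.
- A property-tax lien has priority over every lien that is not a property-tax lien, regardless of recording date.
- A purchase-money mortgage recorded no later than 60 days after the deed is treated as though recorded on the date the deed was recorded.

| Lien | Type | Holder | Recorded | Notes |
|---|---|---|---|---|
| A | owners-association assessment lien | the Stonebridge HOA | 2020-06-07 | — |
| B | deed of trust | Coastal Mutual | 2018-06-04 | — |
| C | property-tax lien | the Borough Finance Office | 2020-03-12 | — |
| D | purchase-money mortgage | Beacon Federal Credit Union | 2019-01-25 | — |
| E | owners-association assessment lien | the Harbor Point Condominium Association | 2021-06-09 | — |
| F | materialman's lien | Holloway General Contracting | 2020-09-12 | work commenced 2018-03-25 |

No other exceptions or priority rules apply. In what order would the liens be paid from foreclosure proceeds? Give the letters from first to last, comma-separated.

C, F, B, D, A, E

Adjusting effective dates: D relates back to the deed date 2018-12-03; F relates back to 2018-03-25 (work commenced).
C, as a property-tax lien, has superpriority and ranks first.
Remaining liens by effective date: F (2018-03-25), B (2018-06-04), D (2018-12-03), A (2020-06-07), E (2021-06-09).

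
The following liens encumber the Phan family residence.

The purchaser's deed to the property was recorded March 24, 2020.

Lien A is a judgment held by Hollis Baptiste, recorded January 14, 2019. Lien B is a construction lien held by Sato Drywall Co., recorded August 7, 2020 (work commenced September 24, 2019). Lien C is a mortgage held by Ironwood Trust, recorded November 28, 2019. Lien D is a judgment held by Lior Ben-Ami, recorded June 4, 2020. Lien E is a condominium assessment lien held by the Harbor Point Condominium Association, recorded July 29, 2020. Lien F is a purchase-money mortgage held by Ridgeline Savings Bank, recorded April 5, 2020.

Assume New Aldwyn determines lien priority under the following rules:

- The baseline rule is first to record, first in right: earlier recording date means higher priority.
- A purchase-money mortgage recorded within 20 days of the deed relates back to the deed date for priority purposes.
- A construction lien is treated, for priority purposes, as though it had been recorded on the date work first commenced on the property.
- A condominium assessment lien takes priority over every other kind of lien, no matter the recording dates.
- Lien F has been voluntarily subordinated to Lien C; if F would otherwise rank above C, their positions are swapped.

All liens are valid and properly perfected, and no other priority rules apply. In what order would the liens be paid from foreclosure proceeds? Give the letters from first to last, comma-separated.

E, A, B, C, F, D

First, effective dates: B relates back to September 24, 2019 (work commenced); F relates back to the deed date March 24, 2020.
E is a condominium assessment lien, so it outranks all other liens regardless of date.
Ordering the rest by effective date: A (January 14, 2019), B (September 24, 2019), C (November 28, 2019), F (March 24, 2020), D (June 4, 2020).
F already ranks below C; the subordination has no effect.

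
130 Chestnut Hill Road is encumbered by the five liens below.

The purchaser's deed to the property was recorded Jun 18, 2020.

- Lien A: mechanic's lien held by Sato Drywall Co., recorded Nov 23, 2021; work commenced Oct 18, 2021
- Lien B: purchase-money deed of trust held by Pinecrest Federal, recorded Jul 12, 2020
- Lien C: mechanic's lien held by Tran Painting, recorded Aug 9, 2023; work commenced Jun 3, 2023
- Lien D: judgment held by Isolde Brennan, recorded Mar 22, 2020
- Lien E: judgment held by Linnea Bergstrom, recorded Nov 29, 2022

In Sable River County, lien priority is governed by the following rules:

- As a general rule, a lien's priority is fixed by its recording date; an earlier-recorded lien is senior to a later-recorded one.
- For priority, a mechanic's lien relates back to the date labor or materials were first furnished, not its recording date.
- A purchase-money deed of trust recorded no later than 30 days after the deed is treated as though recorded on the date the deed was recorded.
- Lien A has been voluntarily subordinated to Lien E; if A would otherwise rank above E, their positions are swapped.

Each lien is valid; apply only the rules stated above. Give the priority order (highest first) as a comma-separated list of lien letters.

D, B, E, A, C

Effective dates after the stated exceptions: A's effective date is Oct 18, 2021, when work began; B relates back to the deed date Jun 18, 2020; C's effective date is Jun 3, 2023, when work began.
Ordering by effective date: D (Mar 22, 2020), B (Jun 18, 2020), A (Oct 18, 2021), E (Nov 29, 2022), C (Jun 3, 2023).
Because A would otherwise rank above E, the subordination swaps them.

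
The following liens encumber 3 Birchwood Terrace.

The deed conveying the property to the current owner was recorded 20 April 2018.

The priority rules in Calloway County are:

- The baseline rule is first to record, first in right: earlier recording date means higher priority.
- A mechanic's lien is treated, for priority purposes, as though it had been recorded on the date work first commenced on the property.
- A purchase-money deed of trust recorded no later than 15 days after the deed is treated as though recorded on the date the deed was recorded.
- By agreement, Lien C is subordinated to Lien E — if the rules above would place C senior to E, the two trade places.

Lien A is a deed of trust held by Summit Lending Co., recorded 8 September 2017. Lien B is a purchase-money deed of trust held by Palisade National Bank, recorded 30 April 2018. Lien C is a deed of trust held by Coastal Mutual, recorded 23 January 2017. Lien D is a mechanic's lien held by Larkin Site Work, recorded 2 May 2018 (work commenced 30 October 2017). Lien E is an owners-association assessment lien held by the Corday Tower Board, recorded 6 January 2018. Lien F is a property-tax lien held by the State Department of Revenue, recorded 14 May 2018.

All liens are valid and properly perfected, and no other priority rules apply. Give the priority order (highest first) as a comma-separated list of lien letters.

E, A, D, C, B, F

Effective dates: B's effective date is the deed date, 20 April 2018; D's effective date is 30 October 2017, when work began.
By effective date, earliest first: C (23 January 2017), A (8 September 2017), D (30 October 2017), E (6 January 2018), B (20 April 2018), F (14 May 2018).
The subordination applies — C was senior to E — so C and E swap.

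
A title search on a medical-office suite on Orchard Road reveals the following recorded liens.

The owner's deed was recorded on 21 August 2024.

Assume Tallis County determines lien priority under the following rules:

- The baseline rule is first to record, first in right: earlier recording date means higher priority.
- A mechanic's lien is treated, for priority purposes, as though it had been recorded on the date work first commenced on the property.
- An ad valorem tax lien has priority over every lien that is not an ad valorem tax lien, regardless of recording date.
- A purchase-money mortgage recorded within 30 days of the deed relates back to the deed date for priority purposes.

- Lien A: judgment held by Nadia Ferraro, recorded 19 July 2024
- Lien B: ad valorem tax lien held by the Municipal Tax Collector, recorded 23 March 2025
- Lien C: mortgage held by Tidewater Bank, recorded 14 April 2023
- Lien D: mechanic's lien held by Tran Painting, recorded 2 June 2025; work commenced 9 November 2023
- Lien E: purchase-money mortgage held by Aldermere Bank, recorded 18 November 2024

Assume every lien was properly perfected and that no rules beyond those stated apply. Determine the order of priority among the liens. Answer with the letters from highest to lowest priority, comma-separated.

First, effective dates: D relates back to 9 November 2023 (work commenced); E was recorded 89 days after the deed — beyond 30 days — so no relation-back applies.
As an ad valorem tax lien, B is senior to every other lien.
Ordering the rest by effective date: C (14 April 2023), D (9 November 2023), A (19 July 2024), E (18 November 2024).

B, C, D, A, E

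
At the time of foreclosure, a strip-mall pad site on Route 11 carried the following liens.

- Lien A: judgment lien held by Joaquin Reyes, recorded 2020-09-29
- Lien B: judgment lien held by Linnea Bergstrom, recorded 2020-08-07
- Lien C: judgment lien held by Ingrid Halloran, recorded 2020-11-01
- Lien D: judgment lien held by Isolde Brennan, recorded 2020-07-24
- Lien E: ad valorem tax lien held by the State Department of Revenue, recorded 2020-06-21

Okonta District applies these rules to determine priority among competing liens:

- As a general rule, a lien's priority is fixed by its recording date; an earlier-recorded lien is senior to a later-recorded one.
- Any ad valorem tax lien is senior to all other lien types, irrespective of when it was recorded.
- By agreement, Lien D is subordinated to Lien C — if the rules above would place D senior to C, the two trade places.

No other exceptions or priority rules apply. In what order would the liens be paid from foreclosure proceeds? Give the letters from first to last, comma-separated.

E, C, B, A, D

E is an ad valorem tax lien and takes priority over every other lien.
Remaining liens by effective date: D (2020-07-24), B (2020-08-07), A (2020-09-29), C (2020-11-01).
D would otherwise be senior to C, so under the subordination agreement D and C exchange positions.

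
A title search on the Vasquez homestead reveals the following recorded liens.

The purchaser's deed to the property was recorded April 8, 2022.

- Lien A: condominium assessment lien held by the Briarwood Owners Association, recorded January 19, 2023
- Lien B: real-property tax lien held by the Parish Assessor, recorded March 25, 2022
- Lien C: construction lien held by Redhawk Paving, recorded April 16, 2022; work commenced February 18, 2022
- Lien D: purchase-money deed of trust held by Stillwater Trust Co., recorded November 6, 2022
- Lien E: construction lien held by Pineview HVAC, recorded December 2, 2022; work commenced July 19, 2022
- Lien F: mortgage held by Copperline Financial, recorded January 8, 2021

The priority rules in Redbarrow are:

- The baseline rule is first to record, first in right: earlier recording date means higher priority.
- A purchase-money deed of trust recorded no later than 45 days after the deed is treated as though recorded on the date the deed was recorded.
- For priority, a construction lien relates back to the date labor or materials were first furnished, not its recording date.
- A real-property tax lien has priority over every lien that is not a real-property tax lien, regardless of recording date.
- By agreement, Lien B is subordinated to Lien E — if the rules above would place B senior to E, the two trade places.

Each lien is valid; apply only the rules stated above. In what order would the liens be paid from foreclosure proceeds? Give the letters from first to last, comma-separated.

E, F, C, B, D, A

Adjusting effective dates: C's effective date is February 18, 2022, when work began; D was recorded 212 days after the deed — beyond 45 days — so no relation-back applies; E is treated as recorded July 19, 2022, the work-commencement date.
B, as a real-property tax lien, has superpriority and ranks first.
The other liens, earliest effective date first: F (January 8, 2021), C (February 18, 2022), E (July 19, 2022), D (November 6, 2022), A (January 19, 2023).
B is senior to E before the subordination, so the two trade places.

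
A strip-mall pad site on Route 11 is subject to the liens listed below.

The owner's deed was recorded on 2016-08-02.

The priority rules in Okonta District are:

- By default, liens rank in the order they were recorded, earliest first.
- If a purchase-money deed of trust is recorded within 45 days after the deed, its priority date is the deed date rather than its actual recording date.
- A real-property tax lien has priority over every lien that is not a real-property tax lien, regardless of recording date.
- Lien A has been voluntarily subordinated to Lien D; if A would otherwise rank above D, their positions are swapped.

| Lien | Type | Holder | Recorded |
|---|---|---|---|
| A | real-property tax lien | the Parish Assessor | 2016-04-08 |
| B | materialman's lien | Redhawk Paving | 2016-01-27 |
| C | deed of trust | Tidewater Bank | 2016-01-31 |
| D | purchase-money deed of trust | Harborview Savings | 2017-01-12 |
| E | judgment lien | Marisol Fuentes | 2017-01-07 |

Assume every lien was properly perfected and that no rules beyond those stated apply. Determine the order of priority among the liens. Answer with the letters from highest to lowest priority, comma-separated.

Effective dates: D missed the 45-day window (163 days after the deed), so its recording date stands.
A, as a real-property tax lien, has superpriority and ranks first.
Among the remaining liens, by effective date: B (2016-01-27), C (2016-01-31), E (2017-01-07), D (2017-01-12).
A is senior to D before the subordination, so the two trade places.

D, B, C, E, A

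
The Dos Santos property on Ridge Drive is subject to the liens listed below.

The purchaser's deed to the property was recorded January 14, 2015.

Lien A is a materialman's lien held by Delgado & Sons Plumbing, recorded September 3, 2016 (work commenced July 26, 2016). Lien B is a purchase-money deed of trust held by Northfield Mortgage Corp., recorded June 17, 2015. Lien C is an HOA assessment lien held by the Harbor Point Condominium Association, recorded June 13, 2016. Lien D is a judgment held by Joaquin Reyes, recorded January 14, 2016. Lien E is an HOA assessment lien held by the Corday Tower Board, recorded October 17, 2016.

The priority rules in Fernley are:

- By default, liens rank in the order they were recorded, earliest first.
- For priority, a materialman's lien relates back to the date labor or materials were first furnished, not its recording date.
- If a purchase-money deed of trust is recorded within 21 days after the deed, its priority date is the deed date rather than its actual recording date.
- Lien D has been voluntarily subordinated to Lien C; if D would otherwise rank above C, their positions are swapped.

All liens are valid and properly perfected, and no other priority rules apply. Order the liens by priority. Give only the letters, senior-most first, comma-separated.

B, C, D, A, E

Adjusting effective dates: A relates back to July 26, 2016 (work commenced); B was recorded 154 days after the deed — beyond 21 days — so no relation-back applies.
Sorted by effective date: B (June 17, 2015), D (January 14, 2016), C (June 13, 2016), A (July 26, 2016), E (October 17, 2016).
The subordination applies — D was senior to C — so D and C swap.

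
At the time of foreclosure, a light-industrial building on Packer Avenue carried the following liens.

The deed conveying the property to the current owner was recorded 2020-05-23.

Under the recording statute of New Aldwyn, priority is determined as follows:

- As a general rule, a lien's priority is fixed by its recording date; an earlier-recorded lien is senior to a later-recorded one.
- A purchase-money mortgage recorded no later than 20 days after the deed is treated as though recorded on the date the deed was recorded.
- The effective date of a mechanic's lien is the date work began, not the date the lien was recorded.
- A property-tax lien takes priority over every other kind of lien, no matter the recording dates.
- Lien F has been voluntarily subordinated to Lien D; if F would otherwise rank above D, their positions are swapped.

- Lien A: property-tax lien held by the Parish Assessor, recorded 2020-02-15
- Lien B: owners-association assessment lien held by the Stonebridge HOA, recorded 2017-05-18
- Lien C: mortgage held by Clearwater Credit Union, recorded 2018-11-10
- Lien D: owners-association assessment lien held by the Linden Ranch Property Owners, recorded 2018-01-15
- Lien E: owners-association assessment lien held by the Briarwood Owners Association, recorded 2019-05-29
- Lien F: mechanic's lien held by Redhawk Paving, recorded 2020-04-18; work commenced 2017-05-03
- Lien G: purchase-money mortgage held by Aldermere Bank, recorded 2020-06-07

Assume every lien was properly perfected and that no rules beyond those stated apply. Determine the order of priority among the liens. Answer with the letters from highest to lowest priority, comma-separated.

Effective dates: F's effective date is 2017-05-03, when work began; G relates back to the deed date 2020-05-23.
A is a property-tax lien, so it outranks all other liens regardless of date.
Ordering the rest by effective date: F (2017-05-03), B (2017-05-18), D (2018-01-15), C (2018-11-10), E (2019-05-29), G (2020-05-23).
F would otherwise be senior to D, so under the subordination agreement F and D exchange positions.

A, D, B, F, C, E, G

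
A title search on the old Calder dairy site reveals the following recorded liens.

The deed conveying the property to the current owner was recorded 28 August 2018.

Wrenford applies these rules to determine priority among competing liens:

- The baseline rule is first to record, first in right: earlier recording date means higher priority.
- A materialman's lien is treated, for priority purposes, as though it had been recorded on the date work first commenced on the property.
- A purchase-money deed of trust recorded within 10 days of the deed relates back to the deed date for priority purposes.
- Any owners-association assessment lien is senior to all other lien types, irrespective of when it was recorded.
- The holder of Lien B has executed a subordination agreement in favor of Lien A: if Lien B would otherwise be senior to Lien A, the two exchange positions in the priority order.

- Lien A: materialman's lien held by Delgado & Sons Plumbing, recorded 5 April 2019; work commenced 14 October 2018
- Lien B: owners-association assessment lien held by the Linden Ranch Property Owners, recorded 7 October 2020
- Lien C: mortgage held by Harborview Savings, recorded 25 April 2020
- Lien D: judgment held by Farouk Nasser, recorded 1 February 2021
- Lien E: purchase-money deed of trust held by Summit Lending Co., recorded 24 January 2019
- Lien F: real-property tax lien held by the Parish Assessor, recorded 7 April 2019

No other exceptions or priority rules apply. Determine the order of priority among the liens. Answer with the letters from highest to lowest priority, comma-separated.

A, B, E, F, C, D

First, effective dates: A relates back to 14 October 2018 (work commenced); E was recorded 149 days after the deed — beyond 10 days — so no relation-back applies.
B is an owners-association assessment lien, so it outranks all other liens regardless of date.
Ordering the rest by effective date: A (14 October 2018), E (24 January 2019), F (7 April 2019), C (25 April 2020), D (1 February 2021).
B is senior to A before the subordination, so the two trade places.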